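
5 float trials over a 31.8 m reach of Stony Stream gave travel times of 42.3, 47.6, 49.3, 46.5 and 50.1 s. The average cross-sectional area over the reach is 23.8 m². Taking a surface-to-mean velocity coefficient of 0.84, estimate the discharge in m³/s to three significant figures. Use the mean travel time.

t̄ = (42.3 + 47.6 + 49.3 + 46.5 + 50.1) / 5 = 47.16 s
v_surface = L / t̄ = 31.8 / 47.16 = 0.6743 m/s
v_mean = 0.84 × 0.6743 = 0.5664 m/s
Q = A × v_mean = 23.8 × 0.5664 = 13.48 m³/s

13.5 m³/s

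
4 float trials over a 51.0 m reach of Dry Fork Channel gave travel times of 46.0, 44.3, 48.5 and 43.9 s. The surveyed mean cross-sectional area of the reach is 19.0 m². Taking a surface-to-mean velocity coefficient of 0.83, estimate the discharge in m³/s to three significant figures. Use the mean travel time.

t̄ = (46.0 + 44.3 + 48.5 + 43.9) / 4 = 45.675 s
v_surface = L / t̄ = 51.0 / 45.675 = 1.117 m/s
v_mean = 0.83 × 1.117 = 0.9268 m/s
Q = A × v_mean = 19.0 × 0.9268 = 17.61 m³/s

17.6 m³/s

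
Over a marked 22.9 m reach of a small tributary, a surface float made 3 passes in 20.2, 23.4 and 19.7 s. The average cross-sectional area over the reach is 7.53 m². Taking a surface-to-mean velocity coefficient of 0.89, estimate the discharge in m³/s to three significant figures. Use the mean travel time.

t̄ = (20.2 + 23.4 + 19.7) / 3 = 21.1 s
v_surface = L / t̄ = 22.9 / 21.1 = 1.085 m/s
v_mean = 0.89 × 1.085 = 0.9659 m/s
Q = A × v_mean = 7.53 × 0.9659 = 7.273 m³/s

7.27 m³/s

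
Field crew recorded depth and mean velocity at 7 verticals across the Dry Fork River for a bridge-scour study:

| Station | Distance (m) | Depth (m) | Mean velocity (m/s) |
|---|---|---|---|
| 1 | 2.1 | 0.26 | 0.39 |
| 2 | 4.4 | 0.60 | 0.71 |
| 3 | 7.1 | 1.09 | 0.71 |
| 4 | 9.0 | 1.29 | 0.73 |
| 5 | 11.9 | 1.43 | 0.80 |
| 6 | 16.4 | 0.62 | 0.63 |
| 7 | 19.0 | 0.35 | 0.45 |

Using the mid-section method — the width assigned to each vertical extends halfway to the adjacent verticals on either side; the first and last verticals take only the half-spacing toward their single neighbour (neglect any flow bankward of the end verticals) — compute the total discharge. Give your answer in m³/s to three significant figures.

w_1 = (4.4 − 2.1)/2 = 1.15 m; q_1 = 0.39 × 0.26 × 1.15 = 0.1166 m³/s
w_2 = (7.1 − 2.1)/2 = 2.5 m; q_2 = 0.71 × 0.60 × 2.5 = 1.065 m³/s
w_3 = (9.0 − 4.4)/2 = 2.3 m; q_3 = 0.71 × 1.09 × 2.3 = 1.780 m³/s
w_4 = (11.9 − 7.1)/2 = 2.4 m; q_4 = 0.73 × 1.29 × 2.4 = 2.260 m³/s
w_5 = (16.4 − 9.0)/2 = 3.7 m; q_5 = 0.80 × 1.43 × 3.7 = 4.233 m³/s
w_6 = (19.0 − 11.9)/2 = 3.55 m; q_6 = 0.63 × 0.62 × 3.55 = 1.387 m³/s
w_7 = (19.0 − 16.4)/2 = 1.3 m; q_7 = 0.45 × 0.35 × 1.3 = 0.2048 m³/s
Q = Σ qᵢ = 11.05 m³/s

11.0 m³/s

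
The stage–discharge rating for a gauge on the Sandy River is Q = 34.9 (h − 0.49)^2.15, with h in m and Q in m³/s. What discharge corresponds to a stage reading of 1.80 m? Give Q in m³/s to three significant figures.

62.4 m³/s

Q = 34.9 × (1.80 − 0.49)^2.15 = 34.9 × 1.31^2.15 = 62.37 m³/s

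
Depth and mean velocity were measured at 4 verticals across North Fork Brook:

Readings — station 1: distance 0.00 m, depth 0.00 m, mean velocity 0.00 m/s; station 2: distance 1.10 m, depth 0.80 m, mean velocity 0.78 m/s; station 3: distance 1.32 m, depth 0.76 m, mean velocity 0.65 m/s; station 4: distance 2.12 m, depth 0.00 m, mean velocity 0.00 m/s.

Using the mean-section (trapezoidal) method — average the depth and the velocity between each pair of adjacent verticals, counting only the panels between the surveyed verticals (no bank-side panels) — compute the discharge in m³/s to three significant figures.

0.393 m³/s

Panel 1-2: Δb = 1.1 m, d̄ = (0.00+0.80)/2 = 0.4, v̄ = (0.00+0.78)/2 = 0.39 → q = 1.1×0.4×0.39 = 0.1716 m³/s
Panel 2-3: Δb = 0.22 m, d̄ = (0.80+0.76)/2 = 0.78, v̄ = (0.78+0.65)/2 = 0.715 → q = 0.22×0.78×0.715 = 0.1227 m³/s
Panel 3-4: Δb = 0.8 m, d̄ = (0.76+0.00)/2 = 0.38, v̄ = (0.65+0.00)/2 = 0.325 → q = 0.8×0.38×0.325 = 0.09880 m³/s
Q = Σ q = 0.3931 m³/s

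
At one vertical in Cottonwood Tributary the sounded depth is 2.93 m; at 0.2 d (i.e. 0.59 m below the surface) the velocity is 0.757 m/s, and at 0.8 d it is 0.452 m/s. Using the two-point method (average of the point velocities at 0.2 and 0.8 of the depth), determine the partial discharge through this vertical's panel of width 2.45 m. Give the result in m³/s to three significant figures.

v̄ = (0.757 + 0.452) / 2 = 0.6045 m/s
q = v̄ × d × w = 0.6045 × 2.93 × 2.45 = 4.339 m³/s

4.34 m³/s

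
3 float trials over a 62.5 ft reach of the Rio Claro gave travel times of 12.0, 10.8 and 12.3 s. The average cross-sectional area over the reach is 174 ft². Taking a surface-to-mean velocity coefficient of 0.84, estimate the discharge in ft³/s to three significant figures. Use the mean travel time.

t̄ = (12.0 + 10.8 + 12.3) / 3 = 11.7 s
v_surface = L / t̄ = 62.5 / 11.7 = 5.342 ft/s
v_mean = 0.84 × 5.342 = 4.487 ft/s
Q = A × v_mean = 174 × 4.487 = 780.8 ft³/s

781 ft³/s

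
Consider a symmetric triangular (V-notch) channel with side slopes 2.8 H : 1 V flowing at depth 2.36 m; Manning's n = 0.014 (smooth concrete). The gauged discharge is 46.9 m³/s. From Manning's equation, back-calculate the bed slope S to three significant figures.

0.00154

A = z·y² = 2.8×2.36² = 15.59 m²
P = 2y√(1+z²) = 2×2.36×√(1+2.8²) = 14.03 m
R = A/P = 15.59/14.03 = 1.111 m
S = (Q·n / (1·A·R^(2/3)))² = (46.9×0.014 / (1×15.59×1.073))² = 0.001540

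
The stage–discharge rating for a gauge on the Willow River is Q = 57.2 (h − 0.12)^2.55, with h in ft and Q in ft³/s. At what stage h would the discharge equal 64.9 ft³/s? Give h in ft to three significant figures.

h − h₀ = (Q/C)^(1/b) = (64.9/57.2)^(1/2.55) = 1.051 ft
h = 0.12 + 1.051 = 1.171 ft

1.17 ft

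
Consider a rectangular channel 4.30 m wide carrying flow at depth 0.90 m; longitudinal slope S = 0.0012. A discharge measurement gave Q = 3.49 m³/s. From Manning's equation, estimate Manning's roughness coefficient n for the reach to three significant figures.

A = b·y = 4.30 × 0.90 = 3.870 m²
P = b + 2y = 4.30 + 2×0.90 = 6.100 m
R = A/P = 3.870/6.100 = 0.6344 m
n = (1/Q)·A·R^(2/3)·S^(1/2) = (1/3.49) × 3.870 × 0.7383 × 0.03464 = 0.02836

0.0284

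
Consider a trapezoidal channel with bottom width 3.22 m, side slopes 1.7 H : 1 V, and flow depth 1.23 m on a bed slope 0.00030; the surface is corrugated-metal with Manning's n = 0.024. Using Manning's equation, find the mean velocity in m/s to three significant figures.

A = (b + z·y)·y = (3.22 + 1.7×1.23)×1.23 = 6.533 m²
P = b + 2y√(1+z²) = 3.22 + 2×1.23×√(1+1.7²) = 8.072 m
R = A/P = 6.533/8.072 = 0.8093 m
Q = (1/n)·A·R^(2/3)·S^(1/2) = (1/0.024) × 6.533 × 0.8093^(2/3) × 0.00030^(1/2) = 4.094 m³/s
V = Q/A = 4.094/6.533 = 0.6267 m/s

0.627 m/s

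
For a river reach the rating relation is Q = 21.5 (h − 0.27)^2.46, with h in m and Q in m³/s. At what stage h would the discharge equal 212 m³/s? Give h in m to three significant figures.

2.81 m

h − h₀ = (Q/C)^(1/b) = (212/21.5)^(1/2.46) = 2.535 m
h = 0.27 + 2.535 = 2.805 m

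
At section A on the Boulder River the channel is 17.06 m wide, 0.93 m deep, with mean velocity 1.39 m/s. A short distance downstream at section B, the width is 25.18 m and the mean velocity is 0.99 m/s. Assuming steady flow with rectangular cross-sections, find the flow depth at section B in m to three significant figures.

0.885 m

Q = A₁V₁ = (17.06×0.93) × 1.39 = 22.05 m³/s
d₂ = Q/(b₂ V₂) = 22.05/(25.18×0.99) = 0.8847 m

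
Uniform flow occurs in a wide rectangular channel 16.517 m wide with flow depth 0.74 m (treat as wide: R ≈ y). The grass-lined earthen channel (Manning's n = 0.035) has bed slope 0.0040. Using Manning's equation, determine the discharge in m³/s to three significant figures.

A = b·y = 16.517 × 0.74 = 12.22 m²
Wide channel: R ≈ y = 0.74 m
Q = (1/n)·A·R^(2/3)·S^(1/2) = (1/0.035) × 12.22 × 0.7400^(2/3) × 0.0040^(1/2) = 18.07 m³/s

18.1 m³/s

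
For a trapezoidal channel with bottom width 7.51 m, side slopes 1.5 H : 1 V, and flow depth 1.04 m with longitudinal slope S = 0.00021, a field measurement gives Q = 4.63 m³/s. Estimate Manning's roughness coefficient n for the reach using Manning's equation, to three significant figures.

0.0262

A = (b + z·y)·y = (7.51 + 1.5×1.04)×1.04 = 9.433 m²
P = b + 2y√(1+z²) = 7.51 + 2×1.04×√(1+1.5²) = 11.26 m
R = A/P = 9.433/11.26 = 0.8377 m
n = (1/Q)·A·R^(2/3)·S^(1/2) = (1/4.63) × 9.433 × 0.8887 × 0.01449 = 0.02624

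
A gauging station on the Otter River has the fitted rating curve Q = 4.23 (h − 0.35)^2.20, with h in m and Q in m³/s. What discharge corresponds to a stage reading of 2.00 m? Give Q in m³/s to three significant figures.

12.7 m³/s

Q = 4.23 × (2.00 − 0.35)^2.20 = 4.23 × 1.65^2.20 = 12.73 m³/s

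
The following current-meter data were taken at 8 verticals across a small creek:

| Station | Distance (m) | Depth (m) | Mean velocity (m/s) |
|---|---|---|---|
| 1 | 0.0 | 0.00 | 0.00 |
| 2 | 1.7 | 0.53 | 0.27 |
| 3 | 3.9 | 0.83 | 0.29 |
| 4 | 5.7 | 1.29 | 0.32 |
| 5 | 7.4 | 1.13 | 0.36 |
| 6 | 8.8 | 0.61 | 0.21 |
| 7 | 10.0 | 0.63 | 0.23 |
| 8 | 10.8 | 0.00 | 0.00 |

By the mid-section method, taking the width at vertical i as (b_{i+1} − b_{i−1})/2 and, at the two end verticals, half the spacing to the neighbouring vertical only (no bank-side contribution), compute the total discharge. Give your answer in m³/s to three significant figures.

w_2 = (3.9 − 0.0)/2 = 1.95 m; q_2 = 0.27 × 0.53 × 1.95 = 0.2790 m³/s
w_3 = (5.7 − 1.7)/2 = 2 m; q_3 = 0.29 × 0.83 × 2 = 0.4814 m³/s
w_4 = (7.4 − 3.9)/2 = 1.75 m; q_4 = 0.32 × 1.29 × 1.75 = 0.7224 m³/s
w_5 = (8.8 − 5.7)/2 = 1.55 m; q_5 = 0.36 × 1.13 × 1.55 = 0.6305 m³/s
w_6 = (10.0 − 7.4)/2 = 1.3 m; q_6 = 0.21 × 0.61 × 1.3 = 0.1665 m³/s
w_7 = (10.8 − 8.8)/2 = 1 m; q_7 = 0.23 × 0.63 × 1 = 0.1449 m³/s
Stations 1, 8 contribute zero (depth or velocity is 0).
Q = Σ qᵢ = 2.425 m³/s

2.42 m³/s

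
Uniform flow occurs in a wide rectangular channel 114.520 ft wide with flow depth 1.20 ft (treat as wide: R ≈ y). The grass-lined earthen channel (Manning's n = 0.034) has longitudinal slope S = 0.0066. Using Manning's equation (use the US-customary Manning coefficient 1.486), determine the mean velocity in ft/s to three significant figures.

A = b·y = 114.520 × 1.20 = 137.4 ft²
Wide channel: R ≈ y = 1.20 ft
Q = (1.486/n)·A·R^(2/3)·S^(1/2) = (1.486/0.034) × 137.4 × 1.200^(2/3) × 0.0066^(1/2) = 551.0 ft³/s
V = Q/A = 551.0/137.4 = 4.010 ft/s

4.01 ft/s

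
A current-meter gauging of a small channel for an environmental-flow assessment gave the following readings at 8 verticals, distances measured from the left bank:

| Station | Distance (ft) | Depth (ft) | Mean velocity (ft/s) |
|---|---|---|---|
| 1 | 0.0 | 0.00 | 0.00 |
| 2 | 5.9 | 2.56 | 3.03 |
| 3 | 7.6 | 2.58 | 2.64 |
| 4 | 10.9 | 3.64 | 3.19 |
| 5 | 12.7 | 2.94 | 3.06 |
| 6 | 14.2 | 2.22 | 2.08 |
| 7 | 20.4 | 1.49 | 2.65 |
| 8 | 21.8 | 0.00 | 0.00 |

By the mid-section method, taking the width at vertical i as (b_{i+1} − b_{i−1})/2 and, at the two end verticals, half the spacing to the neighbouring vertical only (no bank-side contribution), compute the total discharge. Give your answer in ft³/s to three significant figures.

w_2 = (7.6 − 0.0)/2 = 3.8 ft; q_2 = 3.03 × 2.56 × 3.8 = 29.48 ft³/s
w_3 = (10.9 − 5.9)/2 = 2.5 ft; q_3 = 2.64 × 2.58 × 2.5 = 17.03 ft³/s
w_4 = (12.7 − 7.6)/2 = 2.55 ft; q_4 = 3.19 × 3.64 × 2.55 = 29.61 ft³/s
w_5 = (14.2 − 10.9)/2 = 1.65 ft; q_5 = 3.06 × 2.94 × 1.65 = 14.84 ft³/s
w_6 = (20.4 − 12.7)/2 = 3.85 ft; q_6 = 2.08 × 2.22 × 3.85 = 17.78 ft³/s
w_7 = (21.8 − 14.2)/2 = 3.8 ft; q_7 = 2.65 × 1.49 × 3.8 = 15.00 ft³/s
Stations 1, 8 contribute zero (depth or velocity is 0).
Q = Σ qᵢ = 123.7 ft³/s

124 ft³/s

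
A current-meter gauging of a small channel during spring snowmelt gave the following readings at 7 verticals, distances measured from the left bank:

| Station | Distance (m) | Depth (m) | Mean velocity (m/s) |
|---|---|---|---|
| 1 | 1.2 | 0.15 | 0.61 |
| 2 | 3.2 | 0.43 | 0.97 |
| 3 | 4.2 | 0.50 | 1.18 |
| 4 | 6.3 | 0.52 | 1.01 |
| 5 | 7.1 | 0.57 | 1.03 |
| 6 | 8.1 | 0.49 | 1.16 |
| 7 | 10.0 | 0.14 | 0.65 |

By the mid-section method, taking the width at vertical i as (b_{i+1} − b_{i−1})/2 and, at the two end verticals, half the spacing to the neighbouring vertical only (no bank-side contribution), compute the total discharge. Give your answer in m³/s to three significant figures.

3.83 m³/s

w_1 = (3.2 − 1.2)/2 = 1 m; q_1 = 0.61 × 0.15 × 1 = 0.09150 m³/s
w_2 = (4.2 − 1.2)/2 = 1.5 m; q_2 = 0.97 × 0.43 × 1.5 = 0.6257 m³/s
w_3 = (6.3 − 3.2)/2 = 1.55 m; q_3 = 1.18 × 0.50 × 1.55 = 0.9145 m³/s
w_4 = (7.1 − 4.2)/2 = 1.45 m; q_4 = 1.01 × 0.52 × 1.45 = 0.7615 m³/s
w_5 = (8.1 − 6.3)/2 = 0.9 m; q_5 = 1.03 × 0.57 × 0.9 = 0.5284 m³/s
w_6 = (10.0 − 7.1)/2 = 1.45 m; q_6 = 1.16 × 0.49 × 1.45 = 0.8242 m³/s
w_7 = (10.0 − 8.1)/2 = 0.95 m; q_7 = 0.65 × 0.14 × 0.95 = 0.08645 m³/s
Q = Σ qᵢ = 3.832 m³/s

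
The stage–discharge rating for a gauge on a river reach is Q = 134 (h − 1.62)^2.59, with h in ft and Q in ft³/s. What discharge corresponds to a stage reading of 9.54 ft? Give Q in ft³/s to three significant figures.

28500 ft³/s

Q = 134 × (9.54 − 1.62)^2.59 = 134 × 7.92^2.59 = 28500 ft³/s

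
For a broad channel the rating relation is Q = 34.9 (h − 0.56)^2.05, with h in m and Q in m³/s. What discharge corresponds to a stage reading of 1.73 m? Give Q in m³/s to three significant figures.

Q = 34.9 × (1.73 − 0.56)^2.05 = 34.9 × 1.17^2.05 = 48.15 m³/s

48.2 m³/s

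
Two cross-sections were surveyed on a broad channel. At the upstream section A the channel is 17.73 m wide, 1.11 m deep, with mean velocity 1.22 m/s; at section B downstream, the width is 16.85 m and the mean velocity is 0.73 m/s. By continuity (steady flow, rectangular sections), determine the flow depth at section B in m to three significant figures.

1.95 m

Q = A₁V₁ = (17.73×1.11) × 1.22 = 24.01 m³/s
d₂ = Q/(b₂ V₂) = 24.01/(16.85×0.73) = 1.952 m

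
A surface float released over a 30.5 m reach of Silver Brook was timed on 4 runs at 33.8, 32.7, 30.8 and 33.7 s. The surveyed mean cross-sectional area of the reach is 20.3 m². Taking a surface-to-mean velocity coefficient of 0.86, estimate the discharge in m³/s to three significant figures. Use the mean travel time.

16.3 m³/s

t̄ = (33.8 + 32.7 + 30.8 + 33.7) / 4 = 32.75 s
v_surface = L / t̄ = 30.5 / 32.75 = 0.9313 m/s
v_mean = 0.86 × 0.9313 = 0.8009 m/s
Q = A × v_mean = 20.3 × 0.8009 = 16.26 m³/s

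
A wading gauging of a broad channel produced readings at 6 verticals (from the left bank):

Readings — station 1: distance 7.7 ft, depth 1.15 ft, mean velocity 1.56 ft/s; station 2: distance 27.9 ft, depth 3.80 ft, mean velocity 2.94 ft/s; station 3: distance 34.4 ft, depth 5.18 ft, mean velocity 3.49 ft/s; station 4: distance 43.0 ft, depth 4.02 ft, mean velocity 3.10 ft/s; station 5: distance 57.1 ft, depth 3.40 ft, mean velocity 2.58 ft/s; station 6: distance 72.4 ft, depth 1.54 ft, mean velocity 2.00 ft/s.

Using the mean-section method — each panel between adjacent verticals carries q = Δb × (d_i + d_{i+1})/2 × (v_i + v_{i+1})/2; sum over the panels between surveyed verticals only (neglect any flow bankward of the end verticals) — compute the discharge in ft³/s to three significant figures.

572 ft³/s

Panel 1-2: Δb = 20.2 ft, d̄ = (1.15+3.80)/2 = 2.475, v̄ = (1.56+2.94)/2 = 2.25 → q = 20.2×2.475×2.25 = 112.5 ft³/s
Panel 2-3: Δb = 6.5 ft, d̄ = (3.80+5.18)/2 = 4.49, v̄ = (2.94+3.49)/2 = 3.215 → q = 6.5×4.49×3.215 = 93.83 ft³/s
Panel 3-4: Δb = 8.6 ft, d̄ = (5.18+4.02)/2 = 4.6, v̄ = (3.49+3.10)/2 = 3.295 → q = 8.6×4.6×3.295 = 130.4 ft³/s
Panel 4-5: Δb = 14.1 ft, d̄ = (4.02+3.40)/2 = 3.71, v̄ = (3.10+2.58)/2 = 2.84 → q = 14.1×3.71×2.84 = 148.6 ft³/s
Panel 5-6: Δb = 15.3 ft, d̄ = (3.40+1.54)/2 = 2.47, v̄ = (2.58+2.00)/2 = 2.29 → q = 15.3×2.47×2.29 = 86.54 ft³/s
Q = Σ q = 571.8 ft³/s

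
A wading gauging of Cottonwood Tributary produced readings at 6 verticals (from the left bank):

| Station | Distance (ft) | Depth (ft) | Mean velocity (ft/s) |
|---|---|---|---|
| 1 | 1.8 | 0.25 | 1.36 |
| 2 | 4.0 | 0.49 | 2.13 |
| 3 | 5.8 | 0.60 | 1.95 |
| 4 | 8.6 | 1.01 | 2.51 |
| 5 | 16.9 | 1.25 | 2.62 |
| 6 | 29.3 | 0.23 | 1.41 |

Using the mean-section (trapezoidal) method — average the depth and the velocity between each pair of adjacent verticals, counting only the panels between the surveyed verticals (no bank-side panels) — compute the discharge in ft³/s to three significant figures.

Panel 1-2: Δb = 2.2 ft, d̄ = (0.25+0.49)/2 = 0.37, v̄ = (1.36+2.13)/2 = 1.745 → q = 2.2×0.37×1.745 = 1.420 ft³/s
Panel 2-3: Δb = 1.8 ft, d̄ = (0.49+0.60)/2 = 0.545, v̄ = (2.13+1.95)/2 = 2.04 → q = 1.8×0.545×2.04 = 2.001 ft³/s
Panel 3-4: Δb = 2.8 ft, d̄ = (0.60+1.01)/2 = 0.805, v̄ = (1.95+2.51)/2 = 2.23 → q = 2.8×0.805×2.23 = 5.026 ft³/s
Panel 4-5: Δb = 8.3 ft, d̄ = (1.01+1.25)/2 = 1.13, v̄ = (2.51+2.62)/2 = 2.565 → q = 8.3×1.13×2.565 = 24.06 ft³/s
Panel 5-6: Δb = 12.4 ft, d̄ = (1.25+0.23)/2 = 0.74, v̄ = (2.62+1.41)/2 = 2.015 → q = 12.4×0.74×2.015 = 18.49 ft³/s
Q = Σ q = 50.99 ft³/s

51.0 ft³/s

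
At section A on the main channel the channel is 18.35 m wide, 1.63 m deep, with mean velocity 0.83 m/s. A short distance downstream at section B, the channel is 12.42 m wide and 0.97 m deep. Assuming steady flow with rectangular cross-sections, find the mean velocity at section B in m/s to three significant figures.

Q = A₁V₁ = (18.35×1.63) × 0.83 = 24.83 m³/s
A₂ = 12.42 × 0.97 = 12.05 m²
V₂ = Q/A₂ = 24.83/12.05 = 2.061 m/s

2.06 m/s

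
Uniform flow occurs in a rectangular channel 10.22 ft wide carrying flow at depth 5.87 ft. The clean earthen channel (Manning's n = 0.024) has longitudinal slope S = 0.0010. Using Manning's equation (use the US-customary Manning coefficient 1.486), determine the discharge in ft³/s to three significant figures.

230 ft³/s

A = b·y = 10.22 × 5.87 = 59.99 ft²
P = b + 2y = 10.22 + 2×5.87 = 21.96 ft
R = A/P = 59.99/21.96 = 2.732 ft
Q = (1.486/n)·A·R^(2/3)·S^(1/2) = (1.486/0.024) × 59.99 × 2.732^(2/3) × 0.0010^(1/2) = 229.5 ft³/s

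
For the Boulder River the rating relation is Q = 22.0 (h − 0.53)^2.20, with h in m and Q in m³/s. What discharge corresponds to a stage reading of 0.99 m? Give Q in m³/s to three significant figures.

Q = 22.0 × (0.99 − 0.53)^2.20 = 22.0 × 0.46^2.20 = 3.986 m³/s

3.99 m³/s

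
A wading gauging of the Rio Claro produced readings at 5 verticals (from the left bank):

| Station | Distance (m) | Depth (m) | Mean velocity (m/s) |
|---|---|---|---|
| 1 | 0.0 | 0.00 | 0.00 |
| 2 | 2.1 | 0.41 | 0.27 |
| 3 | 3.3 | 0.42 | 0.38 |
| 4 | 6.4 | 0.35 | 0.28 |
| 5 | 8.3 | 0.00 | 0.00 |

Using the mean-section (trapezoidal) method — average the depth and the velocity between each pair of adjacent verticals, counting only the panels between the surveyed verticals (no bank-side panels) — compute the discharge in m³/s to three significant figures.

0.660 m³/s

Panel 1-2: Δb = 2.1 m, d̄ = (0.00+0.41)/2 = 0.205, v̄ = (0.00+0.27)/2 = 0.135 → q = 2.1×0.205×0.135 = 0.05812 m³/s
Panel 2-3: Δb = 1.2 m, d̄ = (0.41+0.42)/2 = 0.415, v̄ = (0.27+0.38)/2 = 0.325 → q = 1.2×0.415×0.325 = 0.1619 m³/s
Panel 3-4: Δb = 3.1 m, d̄ = (0.42+0.35)/2 = 0.385, v̄ = (0.38+0.28)/2 = 0.33 → q = 3.1×0.385×0.33 = 0.3939 m³/s
Panel 4-5: Δb = 1.9 m, d̄ = (0.35+0.00)/2 = 0.175, v̄ = (0.28+0.00)/2 = 0.14 → q = 1.9×0.175×0.14 = 0.04655 m³/s
Q = Σ q = 0.6604 m³/s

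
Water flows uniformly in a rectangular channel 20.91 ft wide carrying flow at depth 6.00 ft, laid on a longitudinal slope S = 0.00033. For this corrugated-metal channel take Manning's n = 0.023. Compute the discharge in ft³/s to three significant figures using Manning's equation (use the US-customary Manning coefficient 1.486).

A = b·y = 20.91 × 6.00 = 125.5 ft²
P = b + 2y = 20.91 + 2×6.00 = 32.91 ft
R = A/P = 125.5/32.91 = 3.812 ft
Q = (1.486/n)·A·R^(2/3)·S^(1/2) = (1.486/0.023) × 125.5 × 3.812^(2/3) × 0.00033^(1/2) = 359.3 ft³/s

359 ft³/s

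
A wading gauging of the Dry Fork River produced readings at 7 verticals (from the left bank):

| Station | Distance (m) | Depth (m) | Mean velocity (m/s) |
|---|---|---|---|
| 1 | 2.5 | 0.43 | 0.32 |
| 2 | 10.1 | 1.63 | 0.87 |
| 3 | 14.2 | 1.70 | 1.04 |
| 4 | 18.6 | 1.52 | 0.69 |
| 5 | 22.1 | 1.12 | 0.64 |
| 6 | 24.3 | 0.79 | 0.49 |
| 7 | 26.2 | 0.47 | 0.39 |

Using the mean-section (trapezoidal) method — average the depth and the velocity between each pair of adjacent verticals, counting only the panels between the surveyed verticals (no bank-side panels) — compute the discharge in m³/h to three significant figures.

79500 m³/h

Panel 1-2: Δb = 7.6 m, d̄ = (0.43+1.63)/2 = 1.03, v̄ = (0.32+0.87)/2 = 0.595 → q = 7.6×1.03×0.595 = 4.658 m³/s
Panel 2-3: Δb = 4.1 m, d̄ = (1.63+1.70)/2 = 1.665, v̄ = (0.87+1.04)/2 = 0.955 → q = 4.1×1.665×0.955 = 6.519 m³/s
Panel 3-4: Δb = 4.4 m, d̄ = (1.70+1.52)/2 = 1.61, v̄ = (1.04+0.69)/2 = 0.865 → q = 4.4×1.61×0.865 = 6.128 m³/s
Panel 4-5: Δb = 3.5 m, d̄ = (1.52+1.12)/2 = 1.32, v̄ = (0.69+0.64)/2 = 0.665 → q = 3.5×1.32×0.665 = 3.072 m³/s
Panel 5-6: Δb = 2.2 m, d̄ = (1.12+0.79)/2 = 0.955, v̄ = (0.64+0.49)/2 = 0.565 → q = 2.2×0.955×0.565 = 1.187 m³/s
Panel 6-7: Δb = 1.9 m, d̄ = (0.79+0.47)/2 = 0.63, v̄ = (0.49+0.39)/2 = 0.44 → q = 1.9×0.63×0.44 = 0.5267 m³/s
Q = Σ q = 22.09 m³/s
= 22.09 × 3600 = 79530 m³/h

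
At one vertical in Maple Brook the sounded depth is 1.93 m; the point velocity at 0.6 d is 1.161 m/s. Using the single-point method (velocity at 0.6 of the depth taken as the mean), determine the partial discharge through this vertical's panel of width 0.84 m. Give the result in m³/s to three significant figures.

v̄ = v₀.₆ = 1.161 m/s
q = v̄ × d × w = 1.161 × 1.93 × 0.84 = 1.882 m³/s

1.88 m³/s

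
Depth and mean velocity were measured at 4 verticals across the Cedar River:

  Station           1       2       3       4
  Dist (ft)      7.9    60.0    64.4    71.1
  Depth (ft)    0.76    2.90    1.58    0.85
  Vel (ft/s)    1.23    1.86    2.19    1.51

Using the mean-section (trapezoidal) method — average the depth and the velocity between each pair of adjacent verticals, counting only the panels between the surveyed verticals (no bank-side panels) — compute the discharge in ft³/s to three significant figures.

182 ft³/s

Panel 1-2: Δb = 52.1 ft, d̄ = (0.76+2.90)/2 = 1.83, v̄ = (1.23+1.86)/2 = 1.545 → q = 52.1×1.83×1.545 = 147.3 ft³/s
Panel 2-3: Δb = 4.4 ft, d̄ = (2.90+1.58)/2 = 2.24, v̄ = (1.86+2.19)/2 = 2.025 → q = 4.4×2.24×2.025 = 19.96 ft³/s
Panel 3-4: Δb = 6.7 ft, d̄ = (1.58+0.85)/2 = 1.215, v̄ = (2.19+1.51)/2 = 1.85 → q = 6.7×1.215×1.85 = 15.06 ft³/s
Q = Σ q = 182.3 ft³/s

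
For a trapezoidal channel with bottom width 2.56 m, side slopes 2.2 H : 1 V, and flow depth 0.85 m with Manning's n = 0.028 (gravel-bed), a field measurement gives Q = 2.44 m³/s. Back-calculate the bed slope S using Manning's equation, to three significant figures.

0.000705

A = (b + z·y)·y = (2.56 + 2.2×0.85)×0.85 = 3.766 m²
P = b + 2y√(1+z²) = 2.56 + 2×0.85×√(1+2.2²) = 6.668 m
R = A/P = 3.766/6.668 = 0.5647 m
S = (Q·n / (1·A·R^(2/3)))² = (2.44×0.028 / (1×3.766×0.6832))² = 0.0007053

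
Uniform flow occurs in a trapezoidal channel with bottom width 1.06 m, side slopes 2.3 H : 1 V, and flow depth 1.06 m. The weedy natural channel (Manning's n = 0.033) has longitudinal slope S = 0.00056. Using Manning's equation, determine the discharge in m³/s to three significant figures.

1.85 m³/s

A = (b + z·y)·y = (1.06 + 2.3×1.06)×1.06 = 3.708 m²
P = b + 2y√(1+z²) = 1.06 + 2×1.06×√(1+2.3²) = 6.377 m
R = A/P = 3.708/6.377 = 0.5815 m
Q = (1/n)·A·R^(2/3)·S^(1/2) = (1/0.033) × 3.708 × 0.5815^(2/3) × 0.00056^(1/2) = 1.852 m³/s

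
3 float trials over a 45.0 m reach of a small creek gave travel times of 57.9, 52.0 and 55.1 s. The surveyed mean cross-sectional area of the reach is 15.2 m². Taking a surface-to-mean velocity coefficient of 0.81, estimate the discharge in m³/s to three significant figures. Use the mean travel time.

t̄ = (57.9 + 52.0 + 55.1) / 3 = 55 s
v_surface = L / t̄ = 45.0 / 55 = 0.8182 m/s
v_mean = 0.81 × 0.8182 = 0.6627 m/s
Q = A × v_mean = 15.2 × 0.6627 = 10.07 m³/s

10.1 m³/s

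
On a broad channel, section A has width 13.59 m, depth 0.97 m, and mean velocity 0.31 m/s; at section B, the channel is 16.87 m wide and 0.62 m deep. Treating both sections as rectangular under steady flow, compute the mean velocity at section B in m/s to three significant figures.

Q = A₁V₁ = (13.59×0.97) × 0.31 = 4.087 m³/s
A₂ = 16.87 × 0.62 = 10.46 m²
V₂ = Q/A₂ = 4.087/10.46 = 0.3907 m/s

0.391 m/s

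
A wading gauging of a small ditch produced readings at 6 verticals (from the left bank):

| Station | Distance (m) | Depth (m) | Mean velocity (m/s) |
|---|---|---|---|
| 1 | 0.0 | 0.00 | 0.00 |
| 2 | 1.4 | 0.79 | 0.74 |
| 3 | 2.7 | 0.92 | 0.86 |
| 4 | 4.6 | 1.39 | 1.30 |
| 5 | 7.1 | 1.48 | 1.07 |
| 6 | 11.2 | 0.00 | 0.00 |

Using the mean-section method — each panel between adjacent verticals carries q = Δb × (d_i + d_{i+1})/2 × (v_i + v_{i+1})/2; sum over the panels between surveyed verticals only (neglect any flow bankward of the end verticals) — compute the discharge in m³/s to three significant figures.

9.34 m³/s

Panel 1-2: Δb = 1.4 m, d̄ = (0.00+0.79)/2 = 0.395, v̄ = (0.00+0.74)/2 = 0.37 → q = 1.4×0.395×0.37 = 0.2046 m³/s
Panel 2-3: Δb = 1.3 m, d̄ = (0.79+0.92)/2 = 0.855, v̄ = (0.74+0.86)/2 = 0.8 → q = 1.3×0.855×0.8 = 0.8892 m³/s
Panel 3-4: Δb = 1.9 m, d̄ = (0.92+1.39)/2 = 1.155, v̄ = (0.86+1.30)/2 = 1.08 → q = 1.9×1.155×1.08 = 2.370 m³/s
Panel 4-5: Δb = 2.5 m, d̄ = (1.39+1.48)/2 = 1.435, v̄ = (1.30+1.07)/2 = 1.185 → q = 2.5×1.435×1.185 = 4.251 m³/s
Panel 5-6: Δb = 4.1 m, d̄ = (1.48+0.00)/2 = 0.74, v̄ = (1.07+0.00)/2 = 0.535 → q = 4.1×0.74×0.535 = 1.623 m³/s
Q = Σ q = 9.338 m³/s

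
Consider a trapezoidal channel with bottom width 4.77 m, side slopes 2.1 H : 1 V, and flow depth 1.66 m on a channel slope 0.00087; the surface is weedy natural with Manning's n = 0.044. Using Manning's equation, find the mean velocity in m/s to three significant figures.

0.713 m/s

A = (b + z·y)·y = (4.77 + 2.1×1.66)×1.66 = 13.70 m²
P = b + 2y√(1+z²) = 4.77 + 2×1.66×√(1+2.1²) = 12.49 m
R = A/P = 13.70/12.49 = 1.097 m
Q = (1/n)·A·R^(2/3)·S^(1/2) = (1/0.044) × 13.70 × 1.097^(2/3) × 0.00087^(1/2) = 9.773 m³/s
V = Q/A = 9.773/13.70 = 0.7131 m/s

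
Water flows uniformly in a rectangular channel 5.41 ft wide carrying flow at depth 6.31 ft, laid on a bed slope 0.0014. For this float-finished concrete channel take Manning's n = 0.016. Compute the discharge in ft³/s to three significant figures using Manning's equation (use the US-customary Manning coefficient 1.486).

182 ft³/s

A = b·y = 5.41 × 6.31 = 34.14 ft²
P = b + 2y = 5.41 + 2×6.31 = 18.03 ft
R = A/P = 34.14/18.03 = 1.893 ft
Q = (1.486/n)·A·R^(2/3)·S^(1/2) = (1.486/0.016) × 34.14 × 1.893^(2/3) × 0.0014^(1/2) = 181.6 ft³/s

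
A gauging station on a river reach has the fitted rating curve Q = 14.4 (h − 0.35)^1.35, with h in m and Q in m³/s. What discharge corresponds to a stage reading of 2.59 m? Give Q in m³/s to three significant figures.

42.8 m³/s

Q = 14.4 × (2.59 − 0.35)^1.35 = 14.4 × 2.24^1.35 = 42.78 m³/s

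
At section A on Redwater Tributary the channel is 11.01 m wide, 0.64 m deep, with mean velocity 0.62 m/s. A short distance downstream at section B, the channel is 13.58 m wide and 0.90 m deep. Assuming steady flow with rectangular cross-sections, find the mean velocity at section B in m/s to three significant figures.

0.357 m/s

Q = A₁V₁ = (11.01×0.64) × 0.62 = 4.369 m³/s
A₂ = 13.58 × 0.90 = 12.22 m²
V₂ = Q/A₂ = 4.369/12.22 = 0.3575 m/s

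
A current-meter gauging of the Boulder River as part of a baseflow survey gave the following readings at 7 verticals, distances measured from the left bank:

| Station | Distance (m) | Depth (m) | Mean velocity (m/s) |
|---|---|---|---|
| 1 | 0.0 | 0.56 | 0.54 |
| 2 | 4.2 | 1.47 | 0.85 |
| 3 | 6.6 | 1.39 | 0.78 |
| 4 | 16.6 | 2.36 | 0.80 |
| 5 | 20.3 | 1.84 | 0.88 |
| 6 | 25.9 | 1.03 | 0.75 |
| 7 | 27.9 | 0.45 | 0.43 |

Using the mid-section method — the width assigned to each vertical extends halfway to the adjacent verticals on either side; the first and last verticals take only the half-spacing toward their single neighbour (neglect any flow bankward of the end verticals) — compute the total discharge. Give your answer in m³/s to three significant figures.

w_1 = (4.2 − 0.0)/2 = 2.1 m; q_1 = 0.54 × 0.56 × 2.1 = 0.6350 m³/s
w_2 = (6.6 − 0.0)/2 = 3.3 m; q_2 = 0.85 × 1.47 × 3.3 = 4.123 m³/s
w_3 = (16.6 − 4.2)/2 = 6.2 m; q_3 = 0.78 × 1.39 × 6.2 = 6.722 m³/s
w_4 = (20.3 − 6.6)/2 = 6.85 m; q_4 = 0.80 × 2.36 × 6.85 = 12.93 m³/s
w_5 = (25.9 − 16.6)/2 = 4.65 m; q_5 = 0.88 × 1.84 × 4.65 = 7.529 m³/s
w_6 = (27.9 − 20.3)/2 = 3.8 m; q_6 = 0.75 × 1.03 × 3.8 = 2.936 m³/s
w_7 = (27.9 − 25.9)/2 = 1 m; q_7 = 0.43 × 0.45 × 1 = 0.1935 m³/s
Q = Σ qᵢ = 35.07 m³/s

35.1 m³/s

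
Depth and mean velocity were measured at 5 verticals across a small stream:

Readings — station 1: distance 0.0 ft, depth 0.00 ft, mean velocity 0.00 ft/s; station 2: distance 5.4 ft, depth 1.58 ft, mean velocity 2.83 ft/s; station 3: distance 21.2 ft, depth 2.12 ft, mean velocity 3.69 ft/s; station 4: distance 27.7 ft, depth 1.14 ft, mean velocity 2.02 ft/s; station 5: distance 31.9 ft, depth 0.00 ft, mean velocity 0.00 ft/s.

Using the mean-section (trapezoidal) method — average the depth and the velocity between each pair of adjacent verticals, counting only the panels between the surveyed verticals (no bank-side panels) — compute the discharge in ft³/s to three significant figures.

134 ft³/s

Panel 1-2: Δb = 5.4 ft, d̄ = (0.00+1.58)/2 = 0.79, v̄ = (0.00+2.83)/2 = 1.415 → q = 5.4×0.79×1.415 = 6.036 ft³/s
Panel 2-3: Δb = 15.8 ft, d̄ = (1.58+2.12)/2 = 1.85, v̄ = (2.83+3.69)/2 = 3.26 → q = 15.8×1.85×3.26 = 95.29 ft³/s
Panel 3-4: Δb = 6.5 ft, d̄ = (2.12+1.14)/2 = 1.63, v̄ = (3.69+2.02)/2 = 2.855 → q = 6.5×1.63×2.855 = 30.25 ft³/s
Panel 4-5: Δb = 4.2 ft, d̄ = (1.14+0.00)/2 = 0.57, v̄ = (2.02+0.00)/2 = 1.01 → q = 4.2×0.57×1.01 = 2.418 ft³/s
Q = Σ q = 134.0 ft³/s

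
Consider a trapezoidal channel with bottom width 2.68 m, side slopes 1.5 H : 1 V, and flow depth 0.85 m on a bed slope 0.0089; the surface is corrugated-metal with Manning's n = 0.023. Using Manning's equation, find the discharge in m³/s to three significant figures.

A = (b + z·y)·y = (2.68 + 1.5×0.85)×0.85 = 3.362 m²
P = b + 2y√(1+z²) = 2.68 + 2×0.85×√(1+1.5²) = 5.745 m
R = A/P = 3.362/5.745 = 0.5852 m
Q = (1/n)·A·R^(2/3)·S^(1/2) = (1/0.023) × 3.362 × 0.5852^(2/3) × 0.0089^(1/2) = 9.647 m³/s

9.65 m³/s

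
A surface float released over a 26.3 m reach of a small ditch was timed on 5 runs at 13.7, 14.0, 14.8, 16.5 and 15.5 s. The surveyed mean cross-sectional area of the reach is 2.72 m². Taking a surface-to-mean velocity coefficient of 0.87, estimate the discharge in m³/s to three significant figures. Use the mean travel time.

4.18 m³/s

t̄ = (13.7 + 14.0 + 14.8 + 16.5 + 15.5) / 5 = 14.9 s
v_surface = L / t̄ = 26.3 / 14.9 = 1.765 m/s
v_mean = 0.87 × 1.765 = 1.536 m/s
Q = A × v_mean = 2.72 × 1.536 = 4.177 m³/s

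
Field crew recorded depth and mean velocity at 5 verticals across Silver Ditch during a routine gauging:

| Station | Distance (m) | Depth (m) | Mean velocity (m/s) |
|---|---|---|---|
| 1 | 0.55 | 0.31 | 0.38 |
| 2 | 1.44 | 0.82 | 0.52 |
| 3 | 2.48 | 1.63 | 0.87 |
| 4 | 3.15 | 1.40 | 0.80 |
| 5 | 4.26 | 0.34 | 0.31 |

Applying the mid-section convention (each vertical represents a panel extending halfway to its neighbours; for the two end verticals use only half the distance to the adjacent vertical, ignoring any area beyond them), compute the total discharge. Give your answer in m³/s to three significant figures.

w_1 = (1.44 − 0.55)/2 = 0.445 m; q_1 = 0.38 × 0.31 × 0.445 = 0.05242 m³/s
w_2 = (2.48 − 0.55)/2 = 0.965 m; q_2 = 0.52 × 0.82 × 0.965 = 0.4115 m³/s
w_3 = (3.15 − 1.44)/2 = 0.855 m; q_3 = 0.87 × 1.63 × 0.855 = 1.212 m³/s
w_4 = (4.26 − 2.48)/2 = 0.89 m; q_4 = 0.80 × 1.40 × 0.89 = 0.9968 m³/s
w_5 = (4.26 − 3.15)/2 = 0.555 m; q_5 = 0.31 × 0.34 × 0.555 = 0.05850 m³/s
Q = Σ qᵢ = 2.732 m³/s

2.73 m³/s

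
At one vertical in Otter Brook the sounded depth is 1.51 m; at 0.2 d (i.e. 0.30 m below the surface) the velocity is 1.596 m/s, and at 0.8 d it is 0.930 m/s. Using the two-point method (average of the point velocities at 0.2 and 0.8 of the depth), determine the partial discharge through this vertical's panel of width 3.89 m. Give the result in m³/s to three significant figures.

7.42 m³/s

v̄ = (1.596 + 0.930) / 2 = 1.263 m/s
q = v̄ × d × w = 1.263 × 1.51 × 3.89 = 7.419 m³/s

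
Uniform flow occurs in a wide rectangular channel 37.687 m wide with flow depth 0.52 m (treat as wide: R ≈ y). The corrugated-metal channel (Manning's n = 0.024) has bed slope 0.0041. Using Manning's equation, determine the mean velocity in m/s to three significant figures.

1.73 m/s

A = b·y = 37.687 × 0.52 = 19.60 m²
Wide channel: R ≈ y = 0.52 m
Q = (1/n)·A·R^(2/3)·S^(1/2) = (1/0.024) × 19.60 × 0.5200^(2/3) × 0.0041^(1/2) = 33.81 m³/s
V = Q/A = 33.81/19.60 = 1.725 m/s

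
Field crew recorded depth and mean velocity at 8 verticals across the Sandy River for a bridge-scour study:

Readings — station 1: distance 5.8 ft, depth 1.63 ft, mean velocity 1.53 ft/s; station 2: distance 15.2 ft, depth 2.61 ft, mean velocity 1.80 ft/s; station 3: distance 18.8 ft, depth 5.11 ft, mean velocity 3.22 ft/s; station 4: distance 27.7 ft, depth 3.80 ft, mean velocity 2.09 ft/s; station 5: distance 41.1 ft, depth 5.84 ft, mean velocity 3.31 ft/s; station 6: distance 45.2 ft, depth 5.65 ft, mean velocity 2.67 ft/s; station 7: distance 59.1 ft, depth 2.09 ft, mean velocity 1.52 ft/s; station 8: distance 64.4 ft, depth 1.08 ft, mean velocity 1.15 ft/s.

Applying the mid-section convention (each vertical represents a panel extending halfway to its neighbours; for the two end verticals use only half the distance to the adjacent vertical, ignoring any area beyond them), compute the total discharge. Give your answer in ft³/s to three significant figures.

572 ft³/s

w_1 = (15.2 − 5.8)/2 = 4.7 ft; q_1 = 1.53 × 1.63 × 4.7 = 11.72 ft³/s
w_2 = (18.8 − 5.8)/2 = 6.5 ft; q_2 = 1.80 × 2.61 × 6.5 = 30.54 ft³/s
w_3 = (27.7 − 15.2)/2 = 6.25 ft; q_3 = 3.22 × 5.11 × 6.25 = 102.8 ft³/s
w_4 = (41.1 − 18.8)/2 = 11.15 ft; q_4 = 2.09 × 3.80 × 11.15 = 88.55 ft³/s
w_5 = (45.2 − 27.7)/2 = 8.75 ft; q_5 = 3.31 × 5.84 × 8.75 = 169.1 ft³/s
w_6 = (59.1 − 41.1)/2 = 9 ft; q_6 = 2.67 × 5.65 × 9 = 135.8 ft³/s
w_7 = (64.4 − 45.2)/2 = 9.6 ft; q_7 = 1.52 × 2.09 × 9.6 = 30.50 ft³/s
w_8 = (64.4 − 59.1)/2 = 2.65 ft; q_8 = 1.15 × 1.08 × 2.65 = 3.291 ft³/s
Q = Σ qᵢ = 572.3 ft³/s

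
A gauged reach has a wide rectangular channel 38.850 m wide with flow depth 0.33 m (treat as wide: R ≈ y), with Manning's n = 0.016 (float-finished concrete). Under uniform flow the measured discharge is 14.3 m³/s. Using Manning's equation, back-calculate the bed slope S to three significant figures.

A = b·y = 38.850 × 0.33 = 12.82 m²
Wide channel: R ≈ y = 0.33 m
S = (Q·n / (1·A·R^(2/3)))² = (14.3×0.016 / (1×12.82×0.4775))² = 0.001397

0.00140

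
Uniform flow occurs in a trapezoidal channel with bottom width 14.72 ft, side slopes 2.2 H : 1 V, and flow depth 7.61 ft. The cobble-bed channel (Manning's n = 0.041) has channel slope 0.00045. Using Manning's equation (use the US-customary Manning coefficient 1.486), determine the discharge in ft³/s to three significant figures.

A = (b + z·y)·y = (14.72 + 2.2×7.61)×7.61 = 239.4 ft²
P = b + 2y√(1+z²) = 14.72 + 2×7.61×√(1+2.2²) = 51.50 ft
R = A/P = 239.4/51.50 = 4.649 ft
Q = (1.486/n)·A·R^(2/3)·S^(1/2) = (1.486/0.041) × 239.4 × 4.649^(2/3) × 0.00045^(1/2) = 512.8 ft³/s

513 ft³/s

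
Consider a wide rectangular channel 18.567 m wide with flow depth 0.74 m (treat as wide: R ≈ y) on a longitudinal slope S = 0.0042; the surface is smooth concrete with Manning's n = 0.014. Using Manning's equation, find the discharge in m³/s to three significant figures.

52.0 m³/s

A = b·y = 18.567 × 0.74 = 13.74 m²
Wide channel: R ≈ y = 0.74 m
Q = (1/n)·A·R^(2/3)·S^(1/2) = (1/0.014) × 13.74 × 0.7400^(2/3) × 0.0042^(1/2) = 52.03 m³/s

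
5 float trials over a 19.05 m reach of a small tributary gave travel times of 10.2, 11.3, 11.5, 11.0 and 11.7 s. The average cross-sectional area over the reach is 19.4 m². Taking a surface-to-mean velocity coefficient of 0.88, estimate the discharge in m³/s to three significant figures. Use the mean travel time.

t̄ = (10.2 + 11.3 + 11.5 + 11.0 + 11.7) / 5 = 11.14 s
v_surface = L / t̄ = 19.05 / 11.14 = 1.710 m/s
v_mean = 0.88 × 1.710 = 1.505 m/s
Q = A × v_mean = 19.4 × 1.505 = 29.19 m³/s

29.2 m³/s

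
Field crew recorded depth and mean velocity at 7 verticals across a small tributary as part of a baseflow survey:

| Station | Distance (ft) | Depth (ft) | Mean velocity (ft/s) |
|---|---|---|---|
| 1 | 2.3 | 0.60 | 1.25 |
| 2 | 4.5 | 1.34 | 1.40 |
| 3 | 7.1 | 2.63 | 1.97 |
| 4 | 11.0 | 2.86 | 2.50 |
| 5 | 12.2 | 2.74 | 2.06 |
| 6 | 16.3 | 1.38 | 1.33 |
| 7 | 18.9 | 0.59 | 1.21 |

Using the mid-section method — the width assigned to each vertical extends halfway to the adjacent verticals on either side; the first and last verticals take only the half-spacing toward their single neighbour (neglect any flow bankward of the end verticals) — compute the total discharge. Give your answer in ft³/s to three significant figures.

62.4 ft³/s

w_1 = (4.5 − 2.3)/2 = 1.1 ft; q_1 = 1.25 × 0.60 × 1.1 = 0.8250 ft³/s
w_2 = (7.1 − 2.3)/2 = 2.4 ft; q_2 = 1.40 × 1.34 × 2.4 = 4.502 ft³/s
w_3 = (11.0 − 4.5)/2 = 3.25 ft; q_3 = 1.97 × 2.63 × 3.25 = 16.84 ft³/s
w_4 = (12.2 − 7.1)/2 = 2.55 ft; q_4 = 2.50 × 2.86 × 2.55 = 18.23 ft³/s
w_5 = (16.3 − 11.0)/2 = 2.65 ft; q_5 = 2.06 × 2.74 × 2.65 = 14.96 ft³/s
w_6 = (18.9 − 12.2)/2 = 3.35 ft; q_6 = 1.33 × 1.38 × 3.35 = 6.149 ft³/s
w_7 = (18.9 − 16.3)/2 = 1.3 ft; q_7 = 1.21 × 0.59 × 1.3 = 0.9281 ft³/s
Q = Σ qᵢ = 62.43 ft³/s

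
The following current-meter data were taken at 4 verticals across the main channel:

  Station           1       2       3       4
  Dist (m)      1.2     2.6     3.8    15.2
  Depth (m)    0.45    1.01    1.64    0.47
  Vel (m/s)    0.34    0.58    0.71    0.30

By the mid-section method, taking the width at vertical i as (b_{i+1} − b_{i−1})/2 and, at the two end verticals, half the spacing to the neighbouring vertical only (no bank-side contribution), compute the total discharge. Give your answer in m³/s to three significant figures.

9.01 m³/s

w_1 = (2.6 − 1.2)/2 = 0.7 m; q_1 = 0.34 × 0.45 × 0.7 = 0.1071 m³/s
w_2 = (3.8 − 1.2)/2 = 1.3 m; q_2 = 0.58 × 1.01 × 1.3 = 0.7615 m³/s
w_3 = (15.2 − 2.6)/2 = 6.3 m; q_3 = 0.71 × 1.64 × 6.3 = 7.336 m³/s
w_4 = (15.2 − 3.8)/2 = 5.7 m; q_4 = 0.30 × 0.47 × 5.7 = 0.8037 m³/s
Q = Σ qᵢ = 9.008 m³/s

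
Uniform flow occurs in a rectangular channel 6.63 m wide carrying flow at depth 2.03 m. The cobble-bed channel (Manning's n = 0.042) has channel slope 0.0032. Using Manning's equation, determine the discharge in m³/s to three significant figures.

A = b·y = 6.63 × 2.03 = 13.46 m²
P = b + 2y = 6.63 + 2×2.03 = 10.69 m
R = A/P = 13.46/10.69 = 1.259 m
Q = (1/n)·A·R^(2/3)·S^(1/2) = (1/0.042) × 13.46 × 1.259^(2/3) × 0.0032^(1/2) = 21.14 m³/s

21.1 m³/s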